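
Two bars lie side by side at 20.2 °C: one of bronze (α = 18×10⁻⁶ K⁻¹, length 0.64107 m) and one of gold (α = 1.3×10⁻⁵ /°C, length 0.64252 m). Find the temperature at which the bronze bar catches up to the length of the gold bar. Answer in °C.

Equal length when α₁L₁ΔT − α₂L₂ΔT = L₂ − L₁ = 1.45×10⁻³ m
α₁L₁ = 1.153926×10⁻⁵, α₂L₂ = 8.35276×10⁻⁶ → Δ(αL) = 3.1865×10⁻⁶ m/K
ΔT = 1.45×10⁻³ / 3.1865×10⁻⁶ = 455.045 K, so T = 20.2 + 455.045 = 475.245 °C

T = 475.2 °C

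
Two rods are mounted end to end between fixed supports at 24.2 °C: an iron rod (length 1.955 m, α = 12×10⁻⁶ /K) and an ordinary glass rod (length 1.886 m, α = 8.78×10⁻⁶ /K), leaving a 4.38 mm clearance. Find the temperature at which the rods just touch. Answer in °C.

α₁L₁ = 2.346×10⁻⁵ m/K, α₂L₂ = 1.655908×10⁻⁵ m/K → total 4.001908×10⁻⁵ m/K
ΔT = g/(α₁L₁+α₂L₂) = 4.38×10⁻³ / 4.001908×10⁻⁵ = 109.45 K
T = 24.2 + 109.45 = 133.65 °C

T = 134 °C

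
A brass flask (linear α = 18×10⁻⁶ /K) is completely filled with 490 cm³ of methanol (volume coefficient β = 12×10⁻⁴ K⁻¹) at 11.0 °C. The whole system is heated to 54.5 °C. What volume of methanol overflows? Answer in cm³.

24.4 cm³

The flask also expands: β_container ≈ 3α = 5.4×10⁻⁵ /K
Net overflow = V₀(β_liq − 3α_cont)ΔT
β − 3α = 1.20×10⁻³ − 5.4×10⁻⁵ = 1.146×10⁻³ /K; ΔT = 43.5 K
ΔV = 490 × 1.146×10⁻³ × 43.5 = 24.4 cm³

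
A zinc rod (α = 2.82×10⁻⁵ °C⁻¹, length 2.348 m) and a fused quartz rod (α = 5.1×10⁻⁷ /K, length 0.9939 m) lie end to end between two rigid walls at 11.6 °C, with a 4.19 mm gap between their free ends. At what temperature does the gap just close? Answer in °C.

T = 74.4 °C

Gap closes when ΔL₁ + ΔL₂ = 4.19 mm = 4.19×10⁻³ m
(α₁L₁ + α₂L₂)ΔT = g
α₁L₁ + α₂L₂ = 2.82×10⁻⁵×2.348 + 5.1×10⁻⁷×0.9939 = 6.6720489×10⁻⁵ m/K
ΔT = 4.19×10⁻³ / 6.6720489×10⁻⁵ = 62.799 K
T = 11.6 + 62.799 = 74.399 °C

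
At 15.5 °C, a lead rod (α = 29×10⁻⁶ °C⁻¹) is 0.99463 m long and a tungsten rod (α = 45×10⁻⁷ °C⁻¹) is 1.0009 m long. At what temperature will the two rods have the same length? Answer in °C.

T = 273.1 °C

L₁(1 + α₁ΔT) = L₂(1 + α₂ΔT) ⇒ ΔT = (L₂ − L₁)/(α₁L₁ − α₂L₂)
L₂ − L₁ = 1.0009 − 0.99463 = 6.27×10⁻³ m
α₁L₁ − α₂L₂ = 29×10⁻⁶×0.99463 − 45×10⁻⁷×1.0009 = 2.434022×10⁻⁵ m/K
ΔT = 6.27×10⁻³ / 2.434022×10⁻⁵ = 257.598 K
T = 15.5 + 257.598 = 273.098 °C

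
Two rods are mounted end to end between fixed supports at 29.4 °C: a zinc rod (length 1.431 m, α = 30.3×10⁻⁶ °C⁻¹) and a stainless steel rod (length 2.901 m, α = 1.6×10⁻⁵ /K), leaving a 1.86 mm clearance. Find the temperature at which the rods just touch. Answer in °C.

α₁L₁ = 4.33593×10⁻⁵ m/K, α₂L₂ = 4.6416×10⁻⁵ m/K → total 8.97753×10⁻⁵ m/K
ΔT = g/(α₁L₁+α₂L₂) = 1.86×10⁻³ / 8.97753×10⁻⁵ = 20.718 K
T = 29.4 + 20.718 = 50.118 °C

T = 50.1 °C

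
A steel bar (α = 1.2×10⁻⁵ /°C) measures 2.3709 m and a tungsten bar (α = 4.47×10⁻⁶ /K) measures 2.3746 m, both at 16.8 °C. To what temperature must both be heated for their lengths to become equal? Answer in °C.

Equal length when α₁L₁ΔT − α₂L₂ΔT = L₂ − L₁ = 3.70×10⁻³ m
α₁L₁ = 2.84508×10⁻⁵, α₂L₂ = 1.0614462×10⁻⁵ → Δ(αL) = 1.7836338×10⁻⁵ m/K
ΔT = 3.70×10⁻³ / 1.7836338×10⁻⁵ = 207.442 K, so T = 16.8 + 207.442 = 224.242 °C

T = 224.2 °C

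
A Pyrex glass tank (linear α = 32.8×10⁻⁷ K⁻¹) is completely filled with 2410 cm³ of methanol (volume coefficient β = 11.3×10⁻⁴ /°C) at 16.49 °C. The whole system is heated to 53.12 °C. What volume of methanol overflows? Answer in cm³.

The tank also expands: β_container ≈ 3α = 9.84×10⁻⁶ /K
Net overflow = V₀(β_liq − 3α_cont)ΔT
β − 3α = 1.13×10⁻³ − 9.84×10⁻⁶ = 1.12016×10⁻³ /K; ΔT = 36.63 K
ΔV = 2410 × 1.12016×10⁻³ × 36.63 = 98.9 cm³

98.9 cm³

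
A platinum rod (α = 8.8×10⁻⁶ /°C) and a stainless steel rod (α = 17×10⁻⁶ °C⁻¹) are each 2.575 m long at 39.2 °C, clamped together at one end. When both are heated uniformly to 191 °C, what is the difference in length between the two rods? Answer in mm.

ΔT = 151.8 K
platinum: ΔL = 8.8×10⁻⁶ × 2.575 m × 151.8 = 3.4398×10⁻³ m = 3.4398 mm
stainless steel: ΔL = 17×10⁻⁶ × 2.575 m × 151.8 = 6.6450×10⁻³ m = 6.6450 mm
difference = 6.6450 − 3.4398 = 3.2052 mm

3.21 mm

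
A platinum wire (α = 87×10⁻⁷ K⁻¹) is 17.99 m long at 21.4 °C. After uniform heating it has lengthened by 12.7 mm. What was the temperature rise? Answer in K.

ΔL = αL₀ΔT ⇒ ΔT = ΔL / (αL₀)
ΔT = 12.7×10⁻³ m / (87×10⁻⁷ × 17.99 m) = 81.143 K

ΔT = 81.1 K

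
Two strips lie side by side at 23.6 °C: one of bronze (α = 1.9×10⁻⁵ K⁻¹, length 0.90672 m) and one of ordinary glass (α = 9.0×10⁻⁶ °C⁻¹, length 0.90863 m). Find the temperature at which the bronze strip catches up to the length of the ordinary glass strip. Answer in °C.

T = 234.6 °C

L₁(1 + α₁ΔT) = L₂(1 + α₂ΔT) ⇒ ΔT = (L₂ − L₁)/(α₁L₁ − α₂L₂)
L₂ − L₁ = 0.90863 − 0.90672 = 1.91×10⁻³ m
α₁L₁ − α₂L₂ = 1.9×10⁻⁵×0.90672 − 9.0×10⁻⁶×0.90863 = 9.05001×10⁻⁶ m/K
ΔT = 1.91×10⁻³ / 9.05001×10⁻⁶ = 211.049 K
T = 23.6 + 211.049 = 234.649 °C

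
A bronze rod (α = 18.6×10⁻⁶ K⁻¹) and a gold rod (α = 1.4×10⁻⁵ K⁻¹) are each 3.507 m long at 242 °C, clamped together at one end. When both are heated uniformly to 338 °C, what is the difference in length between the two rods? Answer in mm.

ΔT = 96 K
bronze: ΔL = 18.6×10⁻⁶ × 3.507 m × 96 = 6.2621×10⁻³ m = 6.2621 mm
gold: ΔL = 1.4×10⁻⁵ × 3.507 m × 96 = 4.7134×10⁻³ m = 4.7134 mm
difference = 6.2621 − 4.7134 = 1.5487 mm

1.55 mm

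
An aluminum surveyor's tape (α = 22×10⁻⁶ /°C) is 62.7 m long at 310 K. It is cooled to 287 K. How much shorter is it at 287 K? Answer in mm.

|ΔT| = |287 − 310| = 23 K
ΔL = αL₀ΔT = (22×10⁻⁶)(62.7)(23) = 3.17×10⁻² m

ΔL = 31.7 mm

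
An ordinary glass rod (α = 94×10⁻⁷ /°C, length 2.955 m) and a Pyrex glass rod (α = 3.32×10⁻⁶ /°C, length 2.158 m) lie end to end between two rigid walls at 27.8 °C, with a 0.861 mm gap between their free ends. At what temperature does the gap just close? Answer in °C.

T = 52.4 °C

Gap closes when ΔL₁ + ΔL₂ = 0.861 mm = 8.61×10⁻⁴ m
(α₁L₁ + α₂L₂)ΔT = g
α₁L₁ + α₂L₂ = 94×10⁻⁷×2.955 + 3.32×10⁻⁶×2.158 = 3.494156×10⁻⁵ m/K
ΔT = 8.61×10⁻⁴ / 3.494156×10⁻⁵ = 24.641 K
T = 27.8 + 24.641 = 52.441 °C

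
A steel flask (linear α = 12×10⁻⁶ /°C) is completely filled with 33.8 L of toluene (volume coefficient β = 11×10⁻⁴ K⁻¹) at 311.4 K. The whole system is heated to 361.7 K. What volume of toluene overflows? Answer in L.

The flask also expands: β_container ≈ 3α = 3.6×10⁻⁵ /K
Net overflow = V₀(β_liq − 3α_cont)ΔT
β − 3α = 1.10×10⁻³ − 3.6×10⁻⁵ = 1.064×10⁻³ /K; ΔT = 50.3 K
ΔV = 33.8 × 1.064×10⁻³ × 50.3 = 1.81 L

1.81 L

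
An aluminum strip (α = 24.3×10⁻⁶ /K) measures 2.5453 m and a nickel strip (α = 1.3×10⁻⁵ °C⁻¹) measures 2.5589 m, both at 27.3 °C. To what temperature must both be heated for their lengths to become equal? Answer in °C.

T = 503.1 °C

L₁(1 + α₁ΔT) = L₂(1 + α₂ΔT) ⇒ ΔT = (L₂ − L₁)/(α₁L₁ − α₂L₂)
L₂ − L₁ = 2.5589 − 2.5453 = 1.36×10⁻² m
α₁L₁ − α₂L₂ = 24.3×10⁻⁶×2.5453 − 1.3×10⁻⁵×2.5589 = 2.858509×10⁻⁵ m/K
ΔT = 1.36×10⁻² / 2.858509×10⁻⁵ = 475.773 K
T = 27.3 + 475.773 = 503.073 °C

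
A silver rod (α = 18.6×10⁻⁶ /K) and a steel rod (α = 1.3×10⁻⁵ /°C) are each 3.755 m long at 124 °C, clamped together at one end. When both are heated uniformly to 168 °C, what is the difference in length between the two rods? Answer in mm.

ΔT = 44 K
silver: ΔL = 18.6×10⁻⁶ × 3.755 m × 44 = 3.0731×10⁻³ m = 3.0731 mm
steel: ΔL = 1.3×10⁻⁵ × 3.755 m × 44 = 2.1479×10⁻³ m = 2.1479 mm
difference = 3.0731 − 2.1479 = 0.9252 mm

0.925 mm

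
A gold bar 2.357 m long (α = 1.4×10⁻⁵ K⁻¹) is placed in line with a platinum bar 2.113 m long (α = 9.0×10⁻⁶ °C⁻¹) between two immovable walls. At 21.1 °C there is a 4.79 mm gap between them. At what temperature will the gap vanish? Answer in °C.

T = 113 °C

Gap closes when ΔL₁ + ΔL₂ = 4.79 mm = 4.79×10⁻³ m
(α₁L₁ + α₂L₂)ΔT = g
α₁L₁ + α₂L₂ = 1.4×10⁻⁵×2.357 + 9.0×10⁻⁶×2.113 = 5.2015×10⁻⁵ m/K
ΔT = 4.79×10⁻³ / 5.2015×10⁻⁵ = 92.09 K
T = 21.1 + 92.09 = 113.19 °C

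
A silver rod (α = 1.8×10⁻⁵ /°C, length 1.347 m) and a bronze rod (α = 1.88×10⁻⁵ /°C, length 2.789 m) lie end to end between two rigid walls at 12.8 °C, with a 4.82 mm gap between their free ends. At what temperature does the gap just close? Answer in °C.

T = 75.7 °C

Gap closes when ΔL₁ + ΔL₂ = 4.82 mm = 4.82×10⁻³ m
(α₁L₁ + α₂L₂)ΔT = g
α₁L₁ + α₂L₂ = 1.8×10⁻⁵×1.347 + 1.88×10⁻⁵×2.789 = 7.66792×10⁻⁵ m/K
ΔT = 4.82×10⁻³ / 7.66792×10⁻⁵ = 62.859 K
T = 12.8 + 62.859 = 75.659 °C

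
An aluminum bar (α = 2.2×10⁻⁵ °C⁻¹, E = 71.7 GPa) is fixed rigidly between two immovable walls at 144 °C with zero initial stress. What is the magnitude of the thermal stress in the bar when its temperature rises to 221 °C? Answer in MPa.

Fully constrained: the free strain ε = αΔT is blocked, so σ = Eε = EαΔT.
|ΔT| = 77 K
σ = 71.7×10⁹ × 2.2×10⁻⁵ × 77 = 1.21×10⁸ Pa

σ = 121 MPa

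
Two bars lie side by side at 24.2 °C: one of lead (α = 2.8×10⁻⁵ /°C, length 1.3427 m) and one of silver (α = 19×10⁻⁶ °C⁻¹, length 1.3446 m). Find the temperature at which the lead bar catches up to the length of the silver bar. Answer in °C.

T = 181.9 °C

L₁(1 + α₁ΔT) = L₂(1 + α₂ΔT) ⇒ ΔT = (L₂ − L₁)/(α₁L₁ − α₂L₂)
L₂ − L₁ = 1.3446 − 1.3427 = 1.90×10⁻³ m
α₁L₁ − α₂L₂ = 2.8×10⁻⁵×1.3427 − 19×10⁻⁶×1.3446 = 1.20482×10⁻⁵ m/K
ΔT = 1.90×10⁻³ / 1.20482×10⁻⁵ = 157.700 K
T = 24.2 + 157.700 = 181.900 °C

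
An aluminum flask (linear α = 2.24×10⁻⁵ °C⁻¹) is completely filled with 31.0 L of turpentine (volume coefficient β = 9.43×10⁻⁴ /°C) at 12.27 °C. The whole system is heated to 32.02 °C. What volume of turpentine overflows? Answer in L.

The flask also expands: β_container ≈ 3α = 6.72×10⁻⁵ /K
Net overflow = V₀(β_liq − 3α_cont)ΔT
β − 3α = 9.43×10⁻⁴ − 6.72×10⁻⁵ = 8.758×10⁻⁴ /K; ΔT = 19.75 K
ΔV = 31.0 × 8.758×10⁻⁴ × 19.75 = 0.536 L

0.536 L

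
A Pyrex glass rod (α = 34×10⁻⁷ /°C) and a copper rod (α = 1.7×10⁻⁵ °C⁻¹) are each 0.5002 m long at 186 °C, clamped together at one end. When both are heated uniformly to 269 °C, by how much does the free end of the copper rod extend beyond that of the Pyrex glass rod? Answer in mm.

ΔT = 83 K
Pyrex glass: ΔL = 34×10⁻⁷ × 0.5002 m × 83 = 1.4116×10⁻⁴ m = 0.14116 mm
copper: ΔL = 1.7×10⁻⁵ × 0.5002 m × 83 = 7.0578×10⁻⁴ m = 0.70578 mm
difference = 0.70578 − 0.14116 = 0.56462 mm

0.565 mm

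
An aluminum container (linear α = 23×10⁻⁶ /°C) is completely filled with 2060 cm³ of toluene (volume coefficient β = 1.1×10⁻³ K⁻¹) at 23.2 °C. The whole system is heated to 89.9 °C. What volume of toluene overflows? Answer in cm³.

The container also expands: β_container ≈ 3α = 6.9×10⁻⁵ /K
Net overflow = V₀(β_liq − 3α_cont)ΔT
β − 3α = 1.10×10⁻³ − 6.9×10⁻⁵ = 1.031×10⁻³ /K; ΔT = 66.7 K
ΔV = 2060 × 1.031×10⁻³ × 66.7 = 142 cm³

142 cm³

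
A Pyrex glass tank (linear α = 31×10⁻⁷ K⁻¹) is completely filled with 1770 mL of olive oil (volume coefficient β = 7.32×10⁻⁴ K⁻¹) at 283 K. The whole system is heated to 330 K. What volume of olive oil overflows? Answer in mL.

The tank also expands: β_container ≈ 3α = 9.3×10⁻⁶ /K
Net overflow = V₀(β_liq − 3α_cont)ΔT
β − 3α = 7.32×10⁻⁴ − 9.3×10⁻⁶ = 7.227×10⁻⁴ /K; ΔT = 47 K
ΔV = 1770 × 7.227×10⁻⁴ × 47 = 60.1 mL

60.1 mL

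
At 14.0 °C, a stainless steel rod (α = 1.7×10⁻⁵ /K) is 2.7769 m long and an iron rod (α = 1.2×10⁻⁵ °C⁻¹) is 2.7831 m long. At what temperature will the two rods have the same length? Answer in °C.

Equal length when α₁L₁ΔT − α₂L₂ΔT = L₂ − L₁ = 6.20×10⁻³ m
α₁L₁ = 4.72073×10⁻⁵, α₂L₂ = 3.33972×10⁻⁵ → Δ(αL) = 1.38101×10⁻⁵ m/K
ΔT = 6.20×10⁻³ / 1.38101×10⁻⁵ = 448.947 K, so T = 14.0 + 448.947 = 462.947 °C

T = 462.9 °C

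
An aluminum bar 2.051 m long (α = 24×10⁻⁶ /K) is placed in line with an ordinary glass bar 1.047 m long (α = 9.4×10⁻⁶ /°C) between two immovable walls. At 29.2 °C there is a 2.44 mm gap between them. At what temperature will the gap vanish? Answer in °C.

α₁L₁ = 4.9224×10⁻⁵ m/K, α₂L₂ = 9.8418×10⁻⁶ m/K → total 5.90658×10⁻⁵ m/K
ΔT = g/(α₁L₁+α₂L₂) = 2.44×10⁻³ / 5.90658×10⁻⁵ = 41.310 K
T = 29.2 + 41.310 = 70.510 °C

T = 70.5 °C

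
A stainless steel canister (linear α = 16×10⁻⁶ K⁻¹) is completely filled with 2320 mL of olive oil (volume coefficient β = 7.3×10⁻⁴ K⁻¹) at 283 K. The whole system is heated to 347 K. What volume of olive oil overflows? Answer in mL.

The canister also expands: β_container ≈ 3α = 4.8×10⁻⁵ /K
Net overflow = V₀(β_liq − 3α_cont)ΔT
β − 3α = 7.30×10⁻⁴ − 4.8×10⁻⁵ = 6.82×10⁻⁴ /K; ΔT = 64 K
ΔV = 2320 × 6.82×10⁻⁴ × 64 = 101 mL

101 mL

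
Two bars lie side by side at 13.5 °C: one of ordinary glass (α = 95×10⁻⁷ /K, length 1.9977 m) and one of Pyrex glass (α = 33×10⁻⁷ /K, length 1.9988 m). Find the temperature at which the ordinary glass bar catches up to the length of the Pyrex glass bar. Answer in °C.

Equal length when α₁L₁ΔT − α₂L₂ΔT = L₂ − L₁ = 1.10×10⁻³ m
α₁L₁ = 1.897815×10⁻⁵, α₂L₂ = 6.59604×10⁻⁶ → Δ(αL) = 1.238211×10⁻⁵ m/K
ΔT = 1.10×10⁻³ / 1.238211×10⁻⁵ = 88.838 K, so T = 13.5 + 88.838 = 102.338 °C

T = 102.3 °C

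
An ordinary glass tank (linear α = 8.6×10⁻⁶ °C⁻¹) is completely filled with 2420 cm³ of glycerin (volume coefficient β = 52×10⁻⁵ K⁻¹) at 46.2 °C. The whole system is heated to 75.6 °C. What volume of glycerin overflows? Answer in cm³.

The tank also expands: β_container ≈ 3α = 2.58×10⁻⁵ /K
Net overflow = V₀(β_liq − 3α_cont)ΔT
β − 3α = 5.20×10⁻⁴ − 2.58×10⁻⁵ = 4.942×10⁻⁴ /K; ΔT = 29.4 K
ΔV = 2420 × 4.942×10⁻⁴ × 29.4 = 35.2 cm³

35.2 cm³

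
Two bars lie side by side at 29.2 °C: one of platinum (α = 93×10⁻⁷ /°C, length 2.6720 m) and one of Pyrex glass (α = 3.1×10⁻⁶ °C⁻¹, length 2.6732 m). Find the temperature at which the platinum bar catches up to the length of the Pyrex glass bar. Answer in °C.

Equal length when α₁L₁ΔT − α₂L₂ΔT = L₂ − L₁ = 1.20×10⁻³ m
α₁L₁ = 2.48496×10⁻⁵, α₂L₂ = 8.28692×10⁻⁶ → Δ(αL) = 1.656268×10⁻⁵ m/K
ΔT = 1.20×10⁻³ / 1.656268×10⁻⁵ = 72.452 K, so T = 29.2 + 72.452 = 101.652 °C

T = 101.7 °C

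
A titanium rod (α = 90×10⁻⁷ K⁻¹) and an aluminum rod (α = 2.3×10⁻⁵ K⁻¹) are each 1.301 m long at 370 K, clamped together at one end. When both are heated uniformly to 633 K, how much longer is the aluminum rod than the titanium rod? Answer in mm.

4.79 mm

ΔT = 263 K
titanium: ΔL = 90×10⁻⁷ × 1.301 m × 263 = 3.0795×10⁻³ m = 3.0795 mm
aluminum: ΔL = 2.3×10⁻⁵ × 1.301 m × 263 = 7.8697×10⁻³ m = 7.8697 mm
difference = 7.8697 − 3.0795 = 4.7902 mm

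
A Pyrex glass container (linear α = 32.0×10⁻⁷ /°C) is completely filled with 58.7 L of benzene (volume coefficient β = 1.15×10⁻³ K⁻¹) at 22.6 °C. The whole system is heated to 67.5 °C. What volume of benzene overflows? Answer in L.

3.01 L

The container also expands: β_container ≈ 3α = 9.6×10⁻⁶ /K
Net overflow = V₀(β_liq − 3α_cont)ΔT
β − 3α = 1.15×10⁻³ − 9.6×10⁻⁶ = 1.1404×10⁻³ /K; ΔT = 44.9 K
ΔV = 58.7 × 1.1404×10⁻³ × 44.9 = 3.01 L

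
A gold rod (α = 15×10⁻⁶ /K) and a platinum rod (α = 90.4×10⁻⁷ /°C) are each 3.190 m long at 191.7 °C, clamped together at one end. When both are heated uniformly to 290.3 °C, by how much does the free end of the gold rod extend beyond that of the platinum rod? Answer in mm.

1.87 mm

ΔT = 98.6 K
gold: ΔL = 15×10⁻⁶ × 3.190 m × 98.6 = 4.7180×10⁻³ m = 4.7180 mm
platinum: ΔL = 90.4×10⁻⁷ × 3.190 m × 98.6 = 2.8434×10⁻³ m = 2.8434 mm
difference = 4.7180 − 2.8434 = 1.8746 mm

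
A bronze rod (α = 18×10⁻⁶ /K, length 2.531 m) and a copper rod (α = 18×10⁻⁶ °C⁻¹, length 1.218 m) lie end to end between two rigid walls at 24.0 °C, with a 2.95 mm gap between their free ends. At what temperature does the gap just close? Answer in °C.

Gap closes when ΔL₁ + ΔL₂ = 2.95 mm = 2.95×10⁻³ m
(α₁L₁ + α₂L₂)ΔT = g
α₁L₁ + α₂L₂ = 18×10⁻⁶×2.531 + 18×10⁻⁶×1.218 = 6.7482×10⁻⁵ m/K
ΔT = 2.95×10⁻³ / 6.7482×10⁻⁵ = 43.715 K
T = 24.0 + 43.715 = 67.715 °C

T = 67.7 °C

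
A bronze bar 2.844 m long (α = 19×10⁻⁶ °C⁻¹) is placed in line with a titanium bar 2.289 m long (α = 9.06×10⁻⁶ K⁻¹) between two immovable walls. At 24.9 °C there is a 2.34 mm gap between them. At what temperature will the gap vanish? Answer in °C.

Gap closes when ΔL₁ + ΔL₂ = 2.34 mm = 2.34×10⁻³ m
(α₁L₁ + α₂L₂)ΔT = g
α₁L₁ + α₂L₂ = 19×10⁻⁶×2.844 + 9.06×10⁻⁶×2.289 = 7.477434×10⁻⁵ m/K
ΔT = 2.34×10⁻³ / 7.477434×10⁻⁵ = 31.294 K
T = 24.9 + 31.294 = 56.194 °C

T = 56.2 °C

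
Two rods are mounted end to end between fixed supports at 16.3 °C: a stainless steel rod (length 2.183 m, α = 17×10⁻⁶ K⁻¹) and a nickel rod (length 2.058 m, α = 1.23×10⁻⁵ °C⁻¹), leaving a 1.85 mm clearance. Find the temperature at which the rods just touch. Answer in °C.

α₁L₁ = 3.7111×10⁻⁵ m/K, α₂L₂ = 2.53134×10⁻⁵ m/K → total 6.24244×10⁻⁵ m/K
ΔT = g/(α₁L₁+α₂L₂) = 1.85×10⁻³ / 6.24244×10⁻⁵ = 29.636 K
T = 16.3 + 29.636 = 45.936 °C

T = 45.9 °C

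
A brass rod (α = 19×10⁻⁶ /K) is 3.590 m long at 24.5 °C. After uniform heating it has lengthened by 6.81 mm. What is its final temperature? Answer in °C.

ΔL = αL₀ΔT ⇒ ΔT = ΔL / (αL₀)
ΔT = 6.81×10⁻³ m / (19×10⁻⁶ × 3.590 m) = 99.84 K
T = 24.5 + 99.84 = 124.34 °C

T = 124 °C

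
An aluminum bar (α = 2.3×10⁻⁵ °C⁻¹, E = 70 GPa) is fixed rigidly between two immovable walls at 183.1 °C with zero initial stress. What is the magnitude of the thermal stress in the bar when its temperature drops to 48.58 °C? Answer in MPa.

Fully constrained: the free strain ε = αΔT is blocked, so σ = Eε = EαΔT.
|ΔT| = 134.52 K
σ = 70.0×10⁹ × 2.3×10⁻⁵ × 134.52 = 2.17×10⁸ Pa

σ = 217 MPa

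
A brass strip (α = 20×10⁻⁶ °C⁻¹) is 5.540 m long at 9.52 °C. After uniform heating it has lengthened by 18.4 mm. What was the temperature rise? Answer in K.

ΔT = 166 K

ΔL = αL₀ΔT ⇒ ΔT = ΔL / (αL₀)
ΔT = 18.4×10⁻³ m / (20×10⁻⁶ × 5.540 m) = 166.06 K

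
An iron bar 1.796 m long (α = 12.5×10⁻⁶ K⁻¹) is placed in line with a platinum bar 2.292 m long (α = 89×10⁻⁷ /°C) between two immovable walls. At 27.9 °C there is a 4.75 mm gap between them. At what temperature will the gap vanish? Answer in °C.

T = 139 °C

α₁L₁ = 2.245×10⁻⁵ m/K, α₂L₂ = 2.03988×10⁻⁵ m/K → total 4.28488×10⁻⁵ m/K
ΔT = g/(α₁L₁+α₂L₂) = 4.75×10⁻³ / 4.28488×10⁻⁵ = 110.85 K
T = 27.9 + 110.85 = 138.75 °C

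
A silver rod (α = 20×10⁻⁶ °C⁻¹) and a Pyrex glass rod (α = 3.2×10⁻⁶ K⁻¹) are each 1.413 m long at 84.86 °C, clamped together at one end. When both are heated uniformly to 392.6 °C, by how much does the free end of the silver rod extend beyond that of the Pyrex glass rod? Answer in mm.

ΔT = 307.74 K
silver: ΔL = 20×10⁻⁶ × 1.413 m × 307.74 = 8.6967×10⁻³ m = 8.6967 mm
Pyrex glass: ΔL = 3.2×10⁻⁶ × 1.413 m × 307.74 = 1.3915×10⁻³ m = 1.3915 mm
difference = 8.6967 − 1.3915 = 7.3052 mm

7.31 mm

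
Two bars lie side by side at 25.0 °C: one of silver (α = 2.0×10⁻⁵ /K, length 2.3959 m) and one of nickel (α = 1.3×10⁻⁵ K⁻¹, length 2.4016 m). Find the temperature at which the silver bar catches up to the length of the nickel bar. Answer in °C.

T = 366.4 °C

Equal length when α₁L₁ΔT − α₂L₂ΔT = L₂ − L₁ = 5.70×10⁻³ m
α₁L₁ = 4.7918×10⁻⁵, α₂L₂ = 3.12208×10⁻⁵ → Δ(αL) = 1.66972×10⁻⁵ m/K
ΔT = 5.70×10⁻³ / 1.66972×10⁻⁵ = 341.375 K, so T = 25.0 + 341.375 = 366.375 °C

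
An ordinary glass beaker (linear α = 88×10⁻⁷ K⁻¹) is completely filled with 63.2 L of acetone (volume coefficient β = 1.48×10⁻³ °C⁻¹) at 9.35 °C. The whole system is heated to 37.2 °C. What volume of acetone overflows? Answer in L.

2.56 L

The beaker also expands: β_container ≈ 3α = 2.64×10⁻⁵ /K
Net overflow = V₀(β_liq − 3α_cont)ΔT
β − 3α = 1.48×10⁻³ − 2.64×10⁻⁵ = 1.4536×10⁻³ /K; ΔT = 27.85 K
ΔV = 63.2 × 1.4536×10⁻³ × 27.85 = 2.56 L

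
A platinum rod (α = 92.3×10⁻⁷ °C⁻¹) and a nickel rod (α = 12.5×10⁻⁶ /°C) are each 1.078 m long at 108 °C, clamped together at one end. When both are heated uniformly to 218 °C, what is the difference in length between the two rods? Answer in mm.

0.388 mm

ΔT = 110 K
platinum: ΔL = 92.3×10⁻⁷ × 1.078 m × 110 = 1.0945×10⁻³ m = 1.0945 mm
nickel: ΔL = 12.5×10⁻⁶ × 1.078 m × 110 = 1.4822×10⁻³ m = 1.4822 mm
difference = 1.4822 − 1.0945 = 0.3877 mm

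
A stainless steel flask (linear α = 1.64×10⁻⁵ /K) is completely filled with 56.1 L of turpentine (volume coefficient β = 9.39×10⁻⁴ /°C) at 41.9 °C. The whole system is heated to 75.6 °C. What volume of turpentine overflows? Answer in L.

The flask also expands: β_container ≈ 3α = 4.92×10⁻⁵ /K
Net overflow = V₀(β_liq − 3α_cont)ΔT
β − 3α = 9.39×10⁻⁴ − 4.92×10⁻⁵ = 8.898×10⁻⁴ /K; ΔT = 33.7 K
ΔV = 56.1 × 8.898×10⁻⁴ × 33.7 = 1.68 L

1.68 L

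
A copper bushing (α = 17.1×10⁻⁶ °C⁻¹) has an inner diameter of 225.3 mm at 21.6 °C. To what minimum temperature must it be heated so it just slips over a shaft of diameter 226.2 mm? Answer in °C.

Required Δd = 226.2 − 225.3 = 0.9 mm
Δd = αd₀ΔT ⇒ ΔT = Δd/(αd₀) = 0.9 / (17.1×10⁻⁶ × 225.3) = 233.61 K
T_min = 21.6 + 233.61 = 255.21 °C

T = 255 °C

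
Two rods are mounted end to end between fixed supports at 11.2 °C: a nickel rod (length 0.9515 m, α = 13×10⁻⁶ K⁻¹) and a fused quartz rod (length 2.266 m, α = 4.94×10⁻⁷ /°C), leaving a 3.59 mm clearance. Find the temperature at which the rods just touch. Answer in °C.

α₁L₁ = 1.23695×10⁻⁵ m/K, α₂L₂ = 1.119404×10⁻⁶ m/K → total 1.3488904×10⁻⁵ m/K
ΔT = g/(α₁L₁+α₂L₂) = 3.59×10⁻³ / 1.3488904×10⁻⁵ = 266.14 K
T = 11.2 + 266.14 = 277.34 °C

T = 277 °C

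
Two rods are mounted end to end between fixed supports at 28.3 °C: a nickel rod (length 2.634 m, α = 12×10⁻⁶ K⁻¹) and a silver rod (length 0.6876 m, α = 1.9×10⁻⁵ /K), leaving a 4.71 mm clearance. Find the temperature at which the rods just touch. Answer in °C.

T = 134 °C

Gap closes when ΔL₁ + ΔL₂ = 4.71 mm = 4.71×10⁻³ m
(α₁L₁ + α₂L₂)ΔT = g
α₁L₁ + α₂L₂ = 12×10⁻⁶×2.634 + 1.9×10⁻⁵×0.6876 = 4.46724×10⁻⁵ m/K
ΔT = 4.71×10⁻³ / 4.46724×10⁻⁵ = 105.43 K
T = 28.3 + 105.43 = 133.73 °C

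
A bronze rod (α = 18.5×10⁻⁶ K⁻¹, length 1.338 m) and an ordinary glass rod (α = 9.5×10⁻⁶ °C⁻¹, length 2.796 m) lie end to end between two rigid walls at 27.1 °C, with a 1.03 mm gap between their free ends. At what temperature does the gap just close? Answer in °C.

T = 47.2 °C

α₁L₁ = 2.4753×10⁻⁵ m/K, α₂L₂ = 2.6562×10⁻⁵ m/K → total 5.1315×10⁻⁵ m/K
ΔT = g/(α₁L₁+α₂L₂) = 1.03×10⁻³ / 5.1315×10⁻⁵ = 20.072 K
T = 27.1 + 20.072 = 47.172 °C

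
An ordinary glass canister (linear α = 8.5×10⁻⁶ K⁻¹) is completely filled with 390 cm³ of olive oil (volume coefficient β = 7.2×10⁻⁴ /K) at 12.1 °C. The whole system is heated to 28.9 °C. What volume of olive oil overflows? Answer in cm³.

The canister also expands: β_container ≈ 3α = 2.55×10⁻⁵ /K
Net overflow = V₀(β_liq − 3α_cont)ΔT
β − 3α = 7.20×10⁻⁴ − 2.55×10⁻⁵ = 6.945×10⁻⁴ /K; ΔT = 16.8 K
ΔV = 390 × 6.945×10⁻⁴ × 16.8 = 4.55 cm³

4.55 cm³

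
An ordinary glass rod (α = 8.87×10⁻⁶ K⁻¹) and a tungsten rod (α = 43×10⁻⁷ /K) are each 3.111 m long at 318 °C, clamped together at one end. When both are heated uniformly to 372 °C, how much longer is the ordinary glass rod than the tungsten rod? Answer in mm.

ΔT = 54 K
ordinary glass: ΔL = 8.87×10⁻⁶ × 3.111 m × 54 = 1.4901×10⁻³ m = 1.4901 mm
tungsten: ΔL = 43×10⁻⁷ × 3.111 m × 54 = 7.2237×10⁻⁴ m = 0.72237 mm
difference = 1.4901 − 0.72237 = 0.76773 mm

0.768 mm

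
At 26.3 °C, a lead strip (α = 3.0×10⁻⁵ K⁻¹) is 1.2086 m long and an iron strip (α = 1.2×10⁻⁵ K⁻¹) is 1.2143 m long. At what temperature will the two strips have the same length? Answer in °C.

T = 289.1 °C

L₁(1 + α₁ΔT) = L₂(1 + α₂ΔT) ⇒ ΔT = (L₂ − L₁)/(α₁L₁ − α₂L₂)
L₂ − L₁ = 1.2143 − 1.2086 = 5.70×10⁻³ m
α₁L₁ − α₂L₂ = 3.0×10⁻⁵×1.2086 − 1.2×10⁻⁵×1.2143 = 2.16864×10⁻⁵ m/K
ΔT = 5.70×10⁻³ / 2.16864×10⁻⁵ = 262.838 K
T = 26.3 + 262.838 = 289.138 °C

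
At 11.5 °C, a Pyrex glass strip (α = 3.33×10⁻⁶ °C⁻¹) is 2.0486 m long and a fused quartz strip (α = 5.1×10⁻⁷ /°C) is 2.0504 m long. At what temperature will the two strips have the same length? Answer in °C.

T = 323.1 °C

L₁(1 + α₁ΔT) = L₂(1 + α₂ΔT) ⇒ ΔT = (L₂ − L₁)/(α₁L₁ − α₂L₂)
L₂ − L₁ = 2.0504 − 2.0486 = 1.80×10⁻³ m
α₁L₁ − α₂L₂ = 3.33×10⁻⁶×2.0486 − 5.1×10⁻⁷×2.0504 = 5.776134×10⁻⁶ m/K
ΔT = 1.80×10⁻³ / 5.776134×10⁻⁶ = 311.627 K
T = 11.5 + 311.627 = 323.127 °C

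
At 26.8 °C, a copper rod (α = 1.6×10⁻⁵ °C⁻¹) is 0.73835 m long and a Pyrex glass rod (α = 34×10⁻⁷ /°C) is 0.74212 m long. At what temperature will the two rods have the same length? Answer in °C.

T = 432.6 °C

L₁(1 + α₁ΔT) = L₂(1 + α₂ΔT) ⇒ ΔT = (L₂ − L₁)/(α₁L₁ − α₂L₂)
L₂ − L₁ = 0.74212 − 0.73835 = 3.77×10⁻³ m
α₁L₁ − α₂L₂ = 1.6×10⁻⁵×0.73835 − 34×10⁻⁷×0.74212 = 9.290392×10⁻⁶ m/K
ΔT = 3.77×10⁻³ / 9.290392×10⁻⁶ = 405.796 K
T = 26.8 + 405.796 = 432.596 °C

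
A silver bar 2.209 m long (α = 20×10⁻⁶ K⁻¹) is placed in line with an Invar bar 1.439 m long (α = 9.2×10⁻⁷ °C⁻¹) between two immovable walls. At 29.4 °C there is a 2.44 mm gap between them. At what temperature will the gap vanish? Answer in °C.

T = 83.0 °C

α₁L₁ = 4.418×10⁻⁵ m/K, α₂L₂ = 1.32388×10⁻⁶ m/K → total 4.550388×10⁻⁵ m/K
ΔT = g/(α₁L₁+α₂L₂) = 2.44×10⁻³ / 4.550388×10⁻⁵ = 53.622 K
T = 29.4 + 53.622 = 83.022 °C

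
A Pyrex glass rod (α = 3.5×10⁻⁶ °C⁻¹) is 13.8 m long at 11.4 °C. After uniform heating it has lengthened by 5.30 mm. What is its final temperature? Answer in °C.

ΔL = αL₀ΔT ⇒ ΔT = ΔL / (αL₀)
ΔT = 5.30×10⁻³ m / (3.5×10⁻⁶ × 13.8 m) = 109.73 K
T = 11.4 + 109.73 = 121.13 °C

T = 121 °C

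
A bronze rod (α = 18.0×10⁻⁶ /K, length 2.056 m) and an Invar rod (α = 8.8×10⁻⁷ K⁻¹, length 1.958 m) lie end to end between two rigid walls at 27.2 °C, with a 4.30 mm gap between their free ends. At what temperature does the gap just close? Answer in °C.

Gap closes when ΔL₁ + ΔL₂ = 4.30 mm = 4.30×10⁻³ m
(α₁L₁ + α₂L₂)ΔT = g
α₁L₁ + α₂L₂ = 18.0×10⁻⁶×2.056 + 8.8×10⁻⁷×1.958 = 3.873104×10⁻⁵ m/K
ΔT = 4.30×10⁻³ / 3.873104×10⁻⁵ = 111.02 K
T = 27.2 + 111.02 = 138.22 °C

T = 138 °C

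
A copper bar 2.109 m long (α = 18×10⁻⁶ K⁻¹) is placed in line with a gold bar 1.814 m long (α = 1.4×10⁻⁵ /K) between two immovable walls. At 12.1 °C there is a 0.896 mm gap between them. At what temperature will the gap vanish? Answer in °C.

Gap closes when ΔL₁ + ΔL₂ = 0.896 mm = 8.96×10⁻⁴ m
(α₁L₁ + α₂L₂)ΔT = g
α₁L₁ + α₂L₂ = 18×10⁻⁶×2.109 + 1.4×10⁻⁵×1.814 = 6.3358×10⁻⁵ m/K
ΔT = 8.96×10⁻⁴ / 6.3358×10⁻⁵ = 14.142 K
T = 12.1 + 14.142 = 26.242 °C

T = 26.2 °C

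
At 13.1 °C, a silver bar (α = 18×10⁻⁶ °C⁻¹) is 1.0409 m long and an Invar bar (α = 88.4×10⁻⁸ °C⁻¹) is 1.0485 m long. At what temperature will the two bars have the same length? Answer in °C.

L₁(1 + α₁ΔT) = L₂(1 + α₂ΔT) ⇒ ΔT = (L₂ − L₁)/(α₁L₁ − α₂L₂)
L₂ − L₁ = 1.0485 − 1.0409 = 7.60×10⁻³ m
α₁L₁ − α₂L₂ = 18×10⁻⁶×1.0409 − 88.4×10⁻⁸×1.0485 = 1.7809326×10⁻⁵ m/K
ΔT = 7.60×10⁻³ / 1.7809326×10⁻⁵ = 426.743 K
T = 13.1 + 426.743 = 439.843 °C

T = 439.8 °C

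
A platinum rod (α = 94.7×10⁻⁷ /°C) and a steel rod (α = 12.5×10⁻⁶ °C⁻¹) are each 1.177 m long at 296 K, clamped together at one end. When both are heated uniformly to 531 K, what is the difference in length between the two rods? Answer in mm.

ΔT = 235 K
platinum: ΔL = 94.7×10⁻⁷ × 1.177 m × 235 = 2.6194×10⁻³ m = 2.6194 mm
steel: ΔL = 12.5×10⁻⁶ × 1.177 m × 235 = 3.4574×10⁻³ m = 3.4574 mm
difference = 3.4574 − 2.6194 = 0.8380 mm

0.838 mm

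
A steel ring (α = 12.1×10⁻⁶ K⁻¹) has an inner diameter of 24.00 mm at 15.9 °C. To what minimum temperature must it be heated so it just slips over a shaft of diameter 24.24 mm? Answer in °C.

Required Δd = 24.24 − 24.00 = 0.24 mm
Δd = αd₀ΔT ⇒ ΔT = Δd/(αd₀) = 0.24 / (12.1×10⁻⁶ × 24.00) = 826.45 K
T_min = 15.9 + 826.45 = 842.35 °C

T = 842 °C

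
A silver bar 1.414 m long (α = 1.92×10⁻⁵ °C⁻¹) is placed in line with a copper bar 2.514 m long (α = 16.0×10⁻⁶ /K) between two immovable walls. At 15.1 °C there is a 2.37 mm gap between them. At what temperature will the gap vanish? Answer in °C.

T = 50.3 °C

Gap closes when ΔL₁ + ΔL₂ = 2.37 mm = 2.37×10⁻³ m
(α₁L₁ + α₂L₂)ΔT = g
α₁L₁ + α₂L₂ = 1.92×10⁻⁵×1.414 + 16.0×10⁻⁶×2.514 = 6.73728×10⁻⁵ m/K
ΔT = 2.37×10⁻³ / 6.73728×10⁻⁵ = 35.177 K
T = 15.1 + 35.177 = 50.277 °C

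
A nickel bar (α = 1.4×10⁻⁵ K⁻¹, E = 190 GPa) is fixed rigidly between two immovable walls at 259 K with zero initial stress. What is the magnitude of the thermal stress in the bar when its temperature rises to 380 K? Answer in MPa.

Fully constrained: the free strain ε = αΔT is blocked, so σ = Eε = EαΔT.
|ΔT| = 121 K
σ = 190×10⁹ × 1.4×10⁻⁵ × 121 = 3.22×10⁸ Pa

σ = 322 MPa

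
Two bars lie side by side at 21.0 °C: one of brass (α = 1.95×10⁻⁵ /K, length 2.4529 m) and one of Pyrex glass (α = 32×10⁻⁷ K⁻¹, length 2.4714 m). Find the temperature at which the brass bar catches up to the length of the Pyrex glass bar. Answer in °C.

T = 484.4 °C

Equal length when α₁L₁ΔT − α₂L₂ΔT = L₂ − L₁ = 1.85×10⁻² m
α₁L₁ = 4.783155×10⁻⁵, α₂L₂ = 7.90848×10⁻⁶ → Δ(αL) = 3.992307×10⁻⁵ m/K
ΔT = 1.85×10⁻² / 3.992307×10⁻⁵ = 463.391 K, so T = 21.0 + 463.391 = 484.391 °C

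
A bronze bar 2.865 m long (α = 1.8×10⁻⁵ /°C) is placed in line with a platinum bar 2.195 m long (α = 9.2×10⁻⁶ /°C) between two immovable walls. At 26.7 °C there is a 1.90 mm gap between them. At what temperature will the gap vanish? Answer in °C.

T = 53.2 °C

α₁L₁ = 5.157×10⁻⁵ m/K, α₂L₂ = 2.0194×10⁻⁵ m/K → total 7.1764×10⁻⁵ m/K
ΔT = g/(α₁L₁+α₂L₂) = 1.90×10⁻³ / 7.1764×10⁻⁵ = 26.476 K
T = 26.7 + 26.476 = 53.176 °C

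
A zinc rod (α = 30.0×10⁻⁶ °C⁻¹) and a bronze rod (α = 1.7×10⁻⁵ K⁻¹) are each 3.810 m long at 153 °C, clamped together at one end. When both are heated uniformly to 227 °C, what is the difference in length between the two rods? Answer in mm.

3.67 mm

ΔT = 74 K
zinc: ΔL = 30.0×10⁻⁶ × 3.810 m × 74 = 8.4582×10⁻³ m = 8.4582 mm
bronze: ΔL = 1.7×10⁻⁵ × 3.810 m × 74 = 4.7930×10⁻³ m = 4.7930 mm
difference = 8.4582 − 4.7930 = 3.6652 mm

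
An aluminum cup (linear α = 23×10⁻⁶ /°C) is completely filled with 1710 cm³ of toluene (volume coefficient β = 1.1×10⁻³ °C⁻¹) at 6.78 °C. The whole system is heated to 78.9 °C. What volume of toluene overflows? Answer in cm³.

127 cm³

The cup also expands: β_container ≈ 3α = 6.9×10⁻⁵ /K
Net overflow = V₀(β_liq − 3α_cont)ΔT
β − 3α = 1.10×10⁻³ − 6.9×10⁻⁵ = 1.031×10⁻³ /K; ΔT = 72.12 K
ΔV = 1710 × 1.031×10⁻³ × 72.12 = 127 cm³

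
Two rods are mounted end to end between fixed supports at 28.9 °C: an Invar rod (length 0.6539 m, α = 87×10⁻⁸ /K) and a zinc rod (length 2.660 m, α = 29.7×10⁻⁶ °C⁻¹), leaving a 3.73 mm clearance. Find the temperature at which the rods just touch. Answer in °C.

Gap closes when ΔL₁ + ΔL₂ = 3.73 mm = 3.73×10⁻³ m
(α₁L₁ + α₂L₂)ΔT = g
α₁L₁ + α₂L₂ = 87×10⁻⁸×0.6539 + 29.7×10⁻⁶×2.660 = 7.9570893×10⁻⁵ m/K
ΔT = 3.73×10⁻³ / 7.9570893×10⁻⁵ = 46.876 K
T = 28.9 + 46.876 = 75.776 °C

T = 75.8 °C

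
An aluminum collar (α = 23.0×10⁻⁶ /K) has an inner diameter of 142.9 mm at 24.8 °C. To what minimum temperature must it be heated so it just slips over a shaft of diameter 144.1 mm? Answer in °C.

T = 390 °C

Required Δd = 144.1 − 142.9 = 1.2 mm
Δd = αd₀ΔT ⇒ ΔT = Δd/(αd₀) = 1.2 / (23.0×10⁻⁶ × 142.9) = 365.11 K
T_min = 24.8 + 365.11 = 389.91 °C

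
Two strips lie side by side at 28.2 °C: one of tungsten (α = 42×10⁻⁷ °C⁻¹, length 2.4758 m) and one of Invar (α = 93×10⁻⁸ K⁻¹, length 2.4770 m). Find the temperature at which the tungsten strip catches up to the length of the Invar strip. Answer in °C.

T = 176.4 °C

L₁(1 + α₁ΔT) = L₂(1 + α₂ΔT) ⇒ ΔT = (L₂ − L₁)/(α₁L₁ − α₂L₂)
L₂ − L₁ = 2.4770 − 2.4758 = 1.20×10⁻³ m
α₁L₁ − α₂L₂ = 42×10⁻⁷×2.4758 − 93×10⁻⁸×2.4770 = 8.09475×10⁻⁶ m/K
ΔT = 1.20×10⁻³ / 8.09475×10⁻⁶ = 148.244 K
T = 28.2 + 148.244 = 176.444 °C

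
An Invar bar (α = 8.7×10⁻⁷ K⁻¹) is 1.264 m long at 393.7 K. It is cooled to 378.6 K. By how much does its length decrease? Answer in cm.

|ΔT| = |378.6 − 393.7| = 15.1 K
ΔL = αL₀ΔT = (8.7×10⁻⁷)(1.264)(15.1) = 1.66×10⁻⁵ m

ΔL = 0.00166 cm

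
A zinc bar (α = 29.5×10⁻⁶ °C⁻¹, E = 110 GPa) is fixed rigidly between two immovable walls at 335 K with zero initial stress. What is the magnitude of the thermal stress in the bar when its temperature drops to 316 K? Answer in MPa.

Fully constrained: the free strain ε = αΔT is blocked, so σ = Eε = EαΔT.
|ΔT| = 19 K
σ = 110×10⁹ × 29.5×10⁻⁶ × 19 = 6.17×10⁷ Pa

σ = 61.7 MPa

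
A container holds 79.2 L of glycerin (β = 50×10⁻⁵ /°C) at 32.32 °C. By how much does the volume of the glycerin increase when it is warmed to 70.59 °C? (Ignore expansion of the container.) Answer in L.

|ΔT| = |70.59 − 32.32| = 38.27 K
ΔV = βV₀ΔT = (50×10⁻⁵)(79.2)(38.27) = 1.52 L

ΔV = 1.52 L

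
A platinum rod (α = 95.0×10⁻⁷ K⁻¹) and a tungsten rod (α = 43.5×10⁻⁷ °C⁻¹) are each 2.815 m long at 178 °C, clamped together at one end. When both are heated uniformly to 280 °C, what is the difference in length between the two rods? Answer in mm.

ΔT = 102 K
platinum: ΔL = 95.0×10⁻⁷ × 2.815 m × 102 = 2.7277×10⁻³ m = 2.7277 mm
tungsten: ΔL = 43.5×10⁻⁷ × 2.815 m × 102 = 1.2490×10⁻³ m = 1.2490 mm
difference = 2.7277 − 1.2490 = 1.4787 mm

1.48 mm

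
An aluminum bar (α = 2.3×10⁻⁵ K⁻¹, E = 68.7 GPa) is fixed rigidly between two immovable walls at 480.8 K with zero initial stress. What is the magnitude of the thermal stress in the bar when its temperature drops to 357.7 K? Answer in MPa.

σ = 195 MPa

Fully constrained: the free strain ε = αΔT is blocked, so σ = Eε = EαΔT.
|ΔT| = 123.1 K
σ = 68.7×10⁹ × 2.3×10⁻⁵ × 123.1 = 1.95×10⁸ Pa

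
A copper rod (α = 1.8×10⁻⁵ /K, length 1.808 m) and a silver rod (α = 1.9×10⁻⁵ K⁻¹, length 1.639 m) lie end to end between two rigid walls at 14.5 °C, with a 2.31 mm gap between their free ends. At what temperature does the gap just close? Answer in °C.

Gap closes when ΔL₁ + ΔL₂ = 2.31 mm = 2.31×10⁻³ m
(α₁L₁ + α₂L₂)ΔT = g
α₁L₁ + α₂L₂ = 1.8×10⁻⁵×1.808 + 1.9×10⁻⁵×1.639 = 6.3685×10⁻⁵ m/K
ΔT = 2.31×10⁻³ / 6.3685×10⁻⁵ = 36.272 K
T = 14.5 + 36.272 = 50.772 °C

T = 50.8 °C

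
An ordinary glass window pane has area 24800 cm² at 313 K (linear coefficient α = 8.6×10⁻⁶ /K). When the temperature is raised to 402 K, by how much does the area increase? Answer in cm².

Area coefficient ≈ 2α; |ΔT| = 89 K
ΔA = 2αA₀ΔT = 2(8.6×10⁻⁶)(24800)(89) = 38.0 cm²

ΔA = 38.0 cm²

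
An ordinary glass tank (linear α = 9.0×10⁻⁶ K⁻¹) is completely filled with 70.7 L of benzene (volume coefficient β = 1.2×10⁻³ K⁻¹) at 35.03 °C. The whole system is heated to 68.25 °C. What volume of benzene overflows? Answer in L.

The tank also expands: β_container ≈ 3α = 2.7×10⁻⁵ /K
Net overflow = V₀(β_liq − 3α_cont)ΔT
β − 3α = 1.20×10⁻³ − 2.7×10⁻⁵ = 1.173×10⁻³ /K; ΔT = 33.22 K
ΔV = 70.7 × 1.173×10⁻³ × 33.22 = 2.75 L

2.75 L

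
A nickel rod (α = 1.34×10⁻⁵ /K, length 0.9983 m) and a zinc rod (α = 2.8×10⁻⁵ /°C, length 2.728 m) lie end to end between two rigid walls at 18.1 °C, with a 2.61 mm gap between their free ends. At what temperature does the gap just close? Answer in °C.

T = 47.2 °C

Gap closes when ΔL₁ + ΔL₂ = 2.61 mm = 2.61×10⁻³ m
(α₁L₁ + α₂L₂)ΔT = g
α₁L₁ + α₂L₂ = 1.34×10⁻⁵×0.9983 + 2.8×10⁻⁵×2.728 = 8.976122×10⁻⁵ m/K
ΔT = 2.61×10⁻³ / 8.976122×10⁻⁵ = 29.077 K
T = 18.1 + 29.077 = 47.177 °C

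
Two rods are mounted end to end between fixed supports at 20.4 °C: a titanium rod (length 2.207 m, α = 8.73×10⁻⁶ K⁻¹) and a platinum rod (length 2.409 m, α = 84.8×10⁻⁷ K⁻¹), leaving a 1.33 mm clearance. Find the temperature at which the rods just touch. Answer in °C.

T = 53.9 °C

α₁L₁ = 1.926711×10⁻⁵ m/K, α₂L₂ = 2.042832×10⁻⁵ m/K → total 3.969543×10⁻⁵ m/K
ΔT = g/(α₁L₁+α₂L₂) = 1.33×10⁻³ / 3.969543×10⁻⁵ = 33.505 K
T = 20.4 + 33.505 = 53.905 °C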